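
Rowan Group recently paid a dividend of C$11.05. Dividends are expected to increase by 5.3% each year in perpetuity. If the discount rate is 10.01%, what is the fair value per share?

C$247.04

Gordon growth model: P₀ = D₁/(r − g). D₁ = 11.05 × (1 + 0.053) = 11.6357.
P₀ = 11.6357 / (0.1001 − 0.053) = 11.6357 / 0.0471 = 247.0414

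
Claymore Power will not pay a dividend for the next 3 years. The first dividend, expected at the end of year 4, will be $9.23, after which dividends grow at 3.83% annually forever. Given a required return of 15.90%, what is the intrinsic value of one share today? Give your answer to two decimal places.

$49.12

Deferred-dividend DDM. At t=3 the remaining stream is a growing perpetuity with first payment D_4 = 9.23.
V_3 = D_4/(r−g) = 9.23/(0.159−0.0383) = 76.4706
P₀ = V_3/(1+r)^3 = 76.4706/(1+0.159)^3 = 49.1184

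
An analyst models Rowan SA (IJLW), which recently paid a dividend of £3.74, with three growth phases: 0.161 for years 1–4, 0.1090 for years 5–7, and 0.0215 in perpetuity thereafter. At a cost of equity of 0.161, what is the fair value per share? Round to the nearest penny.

£49.07

Three-stage DDM. Project D₁…D_7; terminal Gordon value at t=7 with g = 0.0215; discount at r = 0.161.
D_1 = 4.3421
D_2 = 5.0412
D_3 = 5.8529
D_4 = 6.7952
D_5 = 7.5358
D_6 = 8.3573
D_7 = 9.2682
TV_7 = 9.4675/(0.161−0.0215) = 67.8671
P₀ = Σ Dₜ/(1+r)ᵗ + TV_7/(1+r)^7 = 49.0736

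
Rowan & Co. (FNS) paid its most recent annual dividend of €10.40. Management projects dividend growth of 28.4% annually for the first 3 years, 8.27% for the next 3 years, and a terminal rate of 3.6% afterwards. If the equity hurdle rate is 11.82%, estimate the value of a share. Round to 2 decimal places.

€265.85

Three-stage DDM. Project D₁…D_6; terminal Gordon value at t=6 with g = 0.036; discount at r = 0.1182.
D_1 = 13.3536
D_2 = 17.1460
D_3 = 22.0155
D_4 = 23.8362
D_5 = 25.8074
D_6 = 27.9417
TV_6 = 28.9476/(0.1182−0.036) = 352.1606
P₀ = Σ Dₜ/(1+r)ᵗ + TV_6/(1+r)^6 = 265.8480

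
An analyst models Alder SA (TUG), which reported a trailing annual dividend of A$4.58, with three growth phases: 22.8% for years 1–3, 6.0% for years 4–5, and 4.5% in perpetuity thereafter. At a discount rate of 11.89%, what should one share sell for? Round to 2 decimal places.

Three-stage DDM. Project D₁…D_5; terminal Gordon value at t=5 with g = 0.045; discount at r = 0.1189.
D_1 = 5.6242
D_2 = 6.9066
D_3 = 8.4813
D_4 = 8.9901
D_5 = 9.5295
TV_5 = 9.9584/(0.1189−0.045) = 134.7548
P₀ = Σ Dₜ/(1+r)ᵗ + TV_5/(1+r)^5 = 104.6078

A$104.61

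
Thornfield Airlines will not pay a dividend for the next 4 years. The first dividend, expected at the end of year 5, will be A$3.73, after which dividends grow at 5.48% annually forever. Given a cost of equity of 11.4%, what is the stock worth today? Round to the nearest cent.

Deferred-dividend DDM. At t=4 the remaining stream is a growing perpetuity with first payment D_5 = 3.73.
V_4 = D_5/(r−g) = 3.73/(0.114−0.0548) = 63.0068
P₀ = V_4/(1+r)^4 = 63.0068/(1+0.114)^4 = 40.9116

A$40.91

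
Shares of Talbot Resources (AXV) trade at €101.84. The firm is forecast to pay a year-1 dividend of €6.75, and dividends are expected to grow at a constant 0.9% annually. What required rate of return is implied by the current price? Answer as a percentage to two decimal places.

7.53%

Rearranging the constant-growth DDM: r = D₁/P₀ + g.
r = 6.7500 / 101.84 + 0.009 = 0.06628 + 0.009 = 0.07528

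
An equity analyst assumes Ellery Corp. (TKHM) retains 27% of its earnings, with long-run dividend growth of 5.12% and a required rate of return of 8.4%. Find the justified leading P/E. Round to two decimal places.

22.26

Payout ratio b = 1 − 0.27 = 0.73.
Justified leading P/E = b/(r−g) = 0.73/(0.084−0.0512) = 22.2561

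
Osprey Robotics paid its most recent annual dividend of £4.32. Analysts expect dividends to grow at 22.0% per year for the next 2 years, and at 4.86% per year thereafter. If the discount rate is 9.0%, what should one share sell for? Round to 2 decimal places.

Two-stage DDM. Project D₁…D_2 at 0.22, terminal growth 0.0486, discount at r = 0.09.
D_1 = 5.2704
D_2 = 6.4299
Terminal value at t=2: TV = D_3/(r−g) = 6.7424/(0.09−0.0486) = 162.8594
P₀ = 5.2704/(1+0.09)^1 + 6.4299/(1+0.09)^2 + 162.8594/(1+0.09)^2 = 147.3227

£147.32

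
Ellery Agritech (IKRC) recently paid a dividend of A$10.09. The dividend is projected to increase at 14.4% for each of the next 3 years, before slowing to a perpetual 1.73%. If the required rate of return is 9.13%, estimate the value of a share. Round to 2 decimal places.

A$193.08

Two-stage DDM. Project D₁…D_3 at 0.144, terminal growth 0.0173, discount at r = 0.0913.
D_1 = 11.5430
D_2 = 13.2051
D_3 = 15.1067
Terminal value at t=3: TV = D_4/(r−g) = 15.3680/(0.0913−0.0173) = 207.6761
P₀ = 11.5430/(1+0.0913)^1 + 13.2051/(1+0.0913)^2 + 15.1067/(1+0.0913)^3 + 207.6761/(1+0.0913)^3 = 193.0805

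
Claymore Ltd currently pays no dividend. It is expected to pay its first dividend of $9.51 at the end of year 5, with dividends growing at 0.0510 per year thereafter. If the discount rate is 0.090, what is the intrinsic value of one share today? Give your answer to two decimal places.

Deferred-dividend DDM. At t=4 the remaining stream is a growing perpetuity with first payment D_5 = 9.51.
V_4 = D_5/(r−g) = 9.51/(0.09−0.051) = 243.8462
P₀ = V_4/(1+r)^4 = 243.8462/(1+0.09)^4 = 172.7468

$172.75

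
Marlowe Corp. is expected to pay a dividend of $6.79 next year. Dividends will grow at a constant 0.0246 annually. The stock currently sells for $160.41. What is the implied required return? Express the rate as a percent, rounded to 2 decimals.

Rearranging the constant-growth DDM: r = D₁/P₀ + g.
r = 6.7900 / 160.41 + 0.0246 = 0.04233 + 0.0246 = 0.06693

6.69%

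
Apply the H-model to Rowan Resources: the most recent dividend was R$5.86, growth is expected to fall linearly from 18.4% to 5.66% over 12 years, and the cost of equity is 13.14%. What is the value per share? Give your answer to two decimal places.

H-model: P₀ = D₀[(1+g_L) + H(g_S−g_L)]/(r−g_L), with H = 12/2 = 6.
P₀ = 5.86 × [(1+0.0566) + 6×(0.184−0.0566)] / (0.1314−0.0566)
   = 5.86 × 1.8210 / 0.0748 = 142.6612

R$142.66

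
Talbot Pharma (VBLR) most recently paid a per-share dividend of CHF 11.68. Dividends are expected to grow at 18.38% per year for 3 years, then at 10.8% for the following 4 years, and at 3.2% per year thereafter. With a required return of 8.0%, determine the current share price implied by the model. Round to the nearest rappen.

Three-stage DDM. Project D₁…D_7; terminal Gordon value at t=7 with g = 0.032; discount at r = 0.08.
D_1 = 13.8268
D_2 = 16.3681
D_3 = 19.3766
D_4 = 21.4693
D_5 = 23.7880
D_6 = 26.3571
D_7 = 29.2036
TV_7 = 30.1381/(0.08−0.032) = 627.8781
P₀ = Σ Dₜ/(1+r)ᵗ + TV_7/(1+r)^7 = 474.1980

CHF 474.20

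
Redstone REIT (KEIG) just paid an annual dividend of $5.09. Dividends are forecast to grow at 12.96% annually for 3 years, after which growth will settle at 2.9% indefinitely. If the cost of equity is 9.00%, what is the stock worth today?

Two-stage DDM. Project D₁…D_3 at 0.1296, terminal growth 0.029, discount at r = 0.09.
D_1 = 5.7497
D_2 = 6.4948
D_3 = 7.3365
Terminal value at t=3: TV = D_4/(r−g) = 7.5493/(0.09−0.029) = 123.7592
P₀ = 5.7497/(1+0.09)^1 + 6.4948/(1+0.09)^2 + 7.3365/(1+0.09)^3 + 123.7592/(1+0.09)^3 = 111.9714

$111.97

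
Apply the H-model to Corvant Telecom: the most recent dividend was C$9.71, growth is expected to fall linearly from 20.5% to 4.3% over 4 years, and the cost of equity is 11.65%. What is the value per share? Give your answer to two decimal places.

C$180.59

H-model: P₀ = D₀[(1+g_L) + H(g_S−g_L)]/(r−g_L), with H = 4/2 = 2.
P₀ = 9.71 × [(1+0.043) + 2×(0.205−0.043)] / (0.1165−0.043)
   = 9.71 × 1.3670 / 0.0735 = 180.5928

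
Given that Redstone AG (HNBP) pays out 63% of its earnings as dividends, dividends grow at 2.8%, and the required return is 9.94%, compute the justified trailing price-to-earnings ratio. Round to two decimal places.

Justified trailing P/E = b(1+g)/(r−g) = 0.63×(1+0.028)/(0.0994−0.028) = 9.0706

9.07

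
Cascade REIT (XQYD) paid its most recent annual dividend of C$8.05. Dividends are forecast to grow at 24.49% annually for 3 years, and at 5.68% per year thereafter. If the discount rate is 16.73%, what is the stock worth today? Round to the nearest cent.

C$120.89

Two-stage DDM. Project D₁…D_3 at 0.2449, terminal growth 0.0568, discount at r = 0.1673.
D_1 = 10.0214
D_2 = 12.4757
D_3 = 15.5310
Terminal value at t=3: TV = D_4/(r−g) = 16.4132/(0.1673−0.0568) = 148.5353
P₀ = 10.0214/(1+0.1673)^1 + 12.4757/(1+0.1673)^2 + 15.5310/(1+0.1673)^3 + 148.5353/(1+0.1673)^3 = 120.8917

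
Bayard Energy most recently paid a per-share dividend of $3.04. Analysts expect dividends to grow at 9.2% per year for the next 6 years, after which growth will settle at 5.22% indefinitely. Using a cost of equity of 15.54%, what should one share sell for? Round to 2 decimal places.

$37.13

Two-stage DDM. Project D₁…D_6 at 0.092, terminal growth 0.0522, discount at r = 0.1554.
D_1 = 3.3197
D_2 = 3.6251
D_3 = 3.9586
D_4 = 4.3228
D_5 = 4.7205
D_6 = 5.1548
Terminal value at t=6: TV = D_7/(r−g) = 5.4239/(0.1554−0.0522) = 52.5567
P₀ = 3.3197/(1+0.1554)^1 + 3.6251/(1+0.1554)^2 + 3.9586/(1+0.1554)^3 + 4.3228/(1+0.1554)^4 + 4.7205/(1+0.1554)^5 + 5.1548/(1+0.1554)^6 + 52.5567/(1+0.1554)^6 = 37.1322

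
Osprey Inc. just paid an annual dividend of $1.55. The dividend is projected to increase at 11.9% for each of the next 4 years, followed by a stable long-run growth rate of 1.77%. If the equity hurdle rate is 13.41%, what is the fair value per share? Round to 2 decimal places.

$18.84

Two-stage DDM. Project D₁…D_4 at 0.119, terminal growth 0.0177, discount at r = 0.1341.
D_1 = 1.7345
D_2 = 1.9408
D_3 = 2.1718
D_4 = 2.4303
Terminal value at t=4: TV = D_5/(r−g) = 2.4733/(0.1341−0.0177) = 21.2480
P₀ = 1.7345/(1+0.1341)^1 + 1.9408/(1+0.1341)^2 + 2.1718/(1+0.1341)^3 + 2.4303/(1+0.1341)^4 + 21.2480/(1+0.1341)^4 = 18.8407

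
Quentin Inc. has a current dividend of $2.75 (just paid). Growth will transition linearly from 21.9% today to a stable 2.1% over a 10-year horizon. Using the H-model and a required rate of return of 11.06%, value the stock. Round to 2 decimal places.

H-model: P₀ = D₀[(1+g_L) + H(g_S−g_L)]/(r−g_L), with H = 10/2 = 5.
P₀ = 2.75 × [(1+0.021) + 5×(0.219−0.021)] / (0.1106−0.021)
   = 2.75 × 2.0110 / 0.0896 = 61.7215

$61.72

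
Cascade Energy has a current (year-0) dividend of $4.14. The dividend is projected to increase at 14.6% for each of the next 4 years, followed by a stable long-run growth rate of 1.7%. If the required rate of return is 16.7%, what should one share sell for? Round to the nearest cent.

Two-stage DDM. Project D₁…D_4 at 0.146, terminal growth 0.017, discount at r = 0.167.
D_1 = 4.7444
D_2 = 5.4371
D_3 = 6.2309
D_4 = 7.1407
Terminal value at t=4: TV = D_5/(r−g) = 7.2621/(0.167−0.017) = 48.4137
P₀ = 4.7444/(1+0.167)^1 + 5.4371/(1+0.167)^2 + 6.2309/(1+0.167)^3 + 7.1407/(1+0.167)^4 + 48.4137/(1+0.167)^4 = 41.9310

$41.93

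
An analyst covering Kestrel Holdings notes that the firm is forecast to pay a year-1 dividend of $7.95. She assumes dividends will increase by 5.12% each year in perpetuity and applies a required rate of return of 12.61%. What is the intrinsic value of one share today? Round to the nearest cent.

$106.14

Gordon growth model: P₀ = D₁/(r − g), with D₁ = 7.95 given directly.
P₀ = 7.9500 / (0.1261 − 0.0512) = 7.9500 / 0.0749 = 106.1415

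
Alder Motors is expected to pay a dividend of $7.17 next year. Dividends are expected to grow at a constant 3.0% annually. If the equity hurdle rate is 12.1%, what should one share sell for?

Gordon growth model: P₀ = D₁/(r − g), with D₁ = 7.17 given directly.
P₀ = 7.1700 / (0.121 − 0.03) = 7.1700 / 0.091 = 78.7912

$78.79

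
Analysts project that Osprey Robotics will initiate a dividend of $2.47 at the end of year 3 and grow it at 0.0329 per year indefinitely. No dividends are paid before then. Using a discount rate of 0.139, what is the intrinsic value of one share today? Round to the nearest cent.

Deferred-dividend DDM. At t=2 the remaining stream is a growing perpetuity with first payment D_3 = 2.47.
V_2 = D_3/(r−g) = 2.47/(0.139−0.0329) = 23.2799
P₀ = V_2/(1+r)^2 = 23.2799/(1+0.139)^2 = 17.9446

$17.94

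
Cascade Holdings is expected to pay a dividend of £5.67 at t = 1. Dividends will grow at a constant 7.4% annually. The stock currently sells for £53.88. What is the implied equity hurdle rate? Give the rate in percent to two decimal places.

Rearranging the constant-growth DDM: r = D₁/P₀ + g.
r = 5.6700 / 53.88 + 0.074 = 0.10523 + 0.074 = 0.17923

17.92%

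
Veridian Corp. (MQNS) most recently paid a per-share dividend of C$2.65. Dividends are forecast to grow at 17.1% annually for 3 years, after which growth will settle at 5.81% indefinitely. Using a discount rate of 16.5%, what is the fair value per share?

C$34.67

Two-stage DDM. Project D₁…D_3 at 0.171, terminal growth 0.0581, discount at r = 0.165.
D_1 = 3.1031
D_2 = 3.6338
D_3 = 4.2552
Terminal value at t=3: TV = D_4/(r−g) = 4.5024/(0.165−0.0581) = 42.1178
P₀ = 3.1031/(1+0.165)^1 + 3.6338/(1+0.165)^2 + 4.2552/(1+0.165)^3 + 42.1178/(1+0.165)^3 = 34.6693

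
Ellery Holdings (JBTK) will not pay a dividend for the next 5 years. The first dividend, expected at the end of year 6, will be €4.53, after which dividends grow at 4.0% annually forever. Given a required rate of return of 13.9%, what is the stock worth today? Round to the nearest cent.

Deferred-dividend DDM. At t=5 the remaining stream is a growing perpetuity with first payment D_6 = 4.53.
V_5 = D_6/(r−g) = 4.53/(0.139−0.04) = 45.7576
P₀ = V_5/(1+r)^5 = 45.7576/(1+0.139)^5 = 23.8696

€23.87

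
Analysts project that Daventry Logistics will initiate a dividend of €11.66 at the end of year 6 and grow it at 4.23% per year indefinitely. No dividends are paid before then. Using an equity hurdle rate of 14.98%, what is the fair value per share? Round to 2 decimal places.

€53.97

Deferred-dividend DDM. At t=5 the remaining stream is a growing perpetuity with first payment D_6 = 11.66.
V_5 = D_6/(r−g) = 11.66/(0.1498−0.0423) = 108.4651
P₀ = V_5/(1+r)^5 = 108.4651/(1+0.1498)^5 = 53.9732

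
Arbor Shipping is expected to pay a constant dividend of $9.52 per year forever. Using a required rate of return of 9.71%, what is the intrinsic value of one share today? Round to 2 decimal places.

$98.04

Zero-growth DDM (perpetuity): P₀ = D/r = 9.52 / 0.0971 = 98.0433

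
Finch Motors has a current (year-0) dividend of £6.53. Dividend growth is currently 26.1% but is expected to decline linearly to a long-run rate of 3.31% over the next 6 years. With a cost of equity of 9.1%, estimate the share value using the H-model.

H-model: P₀ = D₀[(1+g_L) + H(g_S−g_L)]/(r−g_L), with H = 6/2 = 3.
P₀ = 6.53 × [(1+0.0331) + 3×(0.261−0.0331)] / (0.091−0.0331)
   = 6.53 × 1.7168 / 0.0579 = 193.6218

£193.62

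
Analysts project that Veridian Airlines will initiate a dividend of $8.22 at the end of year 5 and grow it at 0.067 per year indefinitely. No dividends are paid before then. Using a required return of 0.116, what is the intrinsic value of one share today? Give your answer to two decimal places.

Deferred-dividend DDM. At t=4 the remaining stream is a growing perpetuity with first payment D_5 = 8.22.
V_4 = D_5/(r−g) = 8.22/(0.116−0.067) = 167.7551
P₀ = V_4/(1+r)^4 = 167.7551/(1+0.116)^4 = 108.1481

$108.15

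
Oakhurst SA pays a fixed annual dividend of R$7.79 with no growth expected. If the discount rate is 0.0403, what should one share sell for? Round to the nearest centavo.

Zero-growth DDM (perpetuity): P₀ = D/r = 7.79 / 0.0403 = 193.3002

R$193.30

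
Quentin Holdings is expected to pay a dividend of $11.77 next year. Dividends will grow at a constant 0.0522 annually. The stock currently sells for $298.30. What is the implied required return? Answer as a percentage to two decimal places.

9.17%

Rearranging the constant-growth DDM: r = D₁/P₀ + g.
r = 11.7700 / 298.30 + 0.0522 = 0.03946 + 0.0522 = 0.09166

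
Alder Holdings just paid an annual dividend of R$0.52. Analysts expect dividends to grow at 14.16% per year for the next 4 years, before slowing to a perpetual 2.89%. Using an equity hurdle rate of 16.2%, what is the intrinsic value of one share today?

R$5.74

Two-stage DDM. Project D₁…D_4 at 0.1416, terminal growth 0.0289, discount at r = 0.162.
D_1 = 0.5936
D_2 = 0.6777
D_3 = 0.7737
D_4 = 0.8832
Terminal value at t=4: TV = D_5/(r−g) = 0.9087/(0.162−0.0289) = 6.8274
P₀ = 0.5936/(1+0.162)^1 + 0.6777/(1+0.162)^2 + 0.7737/(1+0.162)^3 + 0.8832/(1+0.162)^4 + 6.8274/(1+0.162)^4 = 5.7351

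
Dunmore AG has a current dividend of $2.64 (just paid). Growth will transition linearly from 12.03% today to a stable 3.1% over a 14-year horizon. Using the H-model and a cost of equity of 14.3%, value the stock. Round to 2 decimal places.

H-model: P₀ = D₀[(1+g_L) + H(g_S−g_L)]/(r−g_L), with H = 14/2 = 7.
P₀ = 2.64 × [(1+0.031) + 7×(0.1203−0.031)] / (0.143−0.031)
   = 2.64 × 1.6561 / 0.112 = 39.0366

$39.04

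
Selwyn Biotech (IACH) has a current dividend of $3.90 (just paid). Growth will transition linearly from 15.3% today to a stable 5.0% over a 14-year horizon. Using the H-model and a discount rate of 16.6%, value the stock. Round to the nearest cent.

$59.54

H-model: P₀ = D₀[(1+g_L) + H(g_S−g_L)]/(r−g_L), with H = 14/2 = 7.
P₀ = 3.90 × [(1+0.05) + 7×(0.153−0.05)] / (0.166−0.05)
   = 3.90 × 1.7710 / 0.116 = 59.5422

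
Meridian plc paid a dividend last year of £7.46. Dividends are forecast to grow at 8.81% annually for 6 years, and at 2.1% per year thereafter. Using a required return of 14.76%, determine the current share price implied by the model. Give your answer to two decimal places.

Two-stage DDM. Project D₁…D_6 at 0.0881, terminal growth 0.021, discount at r = 0.1476.
D_1 = 8.1172
D_2 = 8.8324
D_3 = 9.6105
D_4 = 10.4572
D_5 = 11.3784
D_6 = 12.3809
Terminal value at t=6: TV = D_7/(r−g) = 12.6409/(0.1476−0.021) = 99.8490
P₀ = 8.1172/(1+0.1476)^1 + 8.8324/(1+0.1476)^2 + 9.6105/(1+0.1476)^3 + 10.4572/(1+0.1476)^4 + 11.3784/(1+0.1476)^5 + 12.3809/(1+0.1476)^6 + 99.8490/(1+0.1476)^6 = 81.0162

£81.02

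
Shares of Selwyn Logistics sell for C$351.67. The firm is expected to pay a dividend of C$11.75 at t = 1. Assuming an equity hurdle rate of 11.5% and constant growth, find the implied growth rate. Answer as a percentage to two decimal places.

From P₀ = D₁/(r − g), the implied growth is g = r − D₁/P₀.
g = 0.115 − 11.75/351.67 = 0.115 − 0.03341 = 0.08159

8.16%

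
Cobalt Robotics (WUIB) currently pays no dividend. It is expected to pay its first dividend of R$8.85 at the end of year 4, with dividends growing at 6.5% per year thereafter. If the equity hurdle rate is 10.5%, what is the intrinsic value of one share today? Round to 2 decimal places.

Deferred-dividend DDM. At t=3 the remaining stream is a growing perpetuity with first payment D_4 = 8.85.
V_3 = D_4/(r−g) = 8.85/(0.105−0.065) = 221.2500
P₀ = V_3/(1+r)^3 = 221.2500/(1+0.105)^3 = 163.9821

R$163.98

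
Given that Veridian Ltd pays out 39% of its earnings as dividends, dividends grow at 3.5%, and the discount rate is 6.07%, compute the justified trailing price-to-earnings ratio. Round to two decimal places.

Justified trailing P/E = b(1+g)/(r−g) = 0.39×(1+0.035)/(0.0607−0.035) = 15.7062

15.71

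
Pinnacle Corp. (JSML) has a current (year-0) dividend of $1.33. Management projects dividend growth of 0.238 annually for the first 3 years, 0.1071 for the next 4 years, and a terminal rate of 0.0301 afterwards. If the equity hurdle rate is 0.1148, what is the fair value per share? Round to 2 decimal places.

$33.65

Three-stage DDM. Project D₁…D_7; terminal Gordon value at t=7 with g = 0.0301; discount at r = 0.1148.
D_1 = 1.6465
D_2 = 2.0384
D_3 = 2.5236
D_4 = 2.7938
D_5 = 3.0931
D_6 = 3.4243
D_7 = 3.7911
TV_7 = 3.9052/(0.1148−0.0301) = 46.1059
P₀ = Σ Dₜ/(1+r)ᵗ + TV_7/(1+r)^7 = 33.6462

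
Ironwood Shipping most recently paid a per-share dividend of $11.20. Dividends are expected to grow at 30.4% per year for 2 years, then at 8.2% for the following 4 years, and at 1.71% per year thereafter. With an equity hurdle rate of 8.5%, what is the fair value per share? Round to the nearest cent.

$333.56

Three-stage DDM. Project D₁…D_6; terminal Gordon value at t=6 with g = 0.0171; discount at r = 0.085.
D_1 = 14.6048
D_2 = 19.0447
D_3 = 20.6063
D_4 = 22.2960
D_5 = 24.1243
D_6 = 26.1025
TV_6 = 26.5489/(0.085−0.0171) = 390.9994
P₀ = Σ Dₜ/(1+r)ᵗ + TV_6/(1+r)^6 = 333.5637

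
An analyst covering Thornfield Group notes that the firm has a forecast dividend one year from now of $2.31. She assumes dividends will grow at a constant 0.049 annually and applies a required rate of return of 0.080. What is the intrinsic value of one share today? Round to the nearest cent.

Gordon growth model: P₀ = D₁/(r − g), with D₁ = 2.31 given directly.
P₀ = 2.3100 / (0.08 − 0.049) = 2.3100 / 0.031 = 74.5161

$74.52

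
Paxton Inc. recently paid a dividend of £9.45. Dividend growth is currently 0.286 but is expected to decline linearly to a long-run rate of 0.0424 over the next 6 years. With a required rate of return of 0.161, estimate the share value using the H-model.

£141.29

H-model: P₀ = D₀[(1+g_L) + H(g_S−g_L)]/(r−g_L), with H = 6/2 = 3.
P₀ = 9.45 × [(1+0.0424) + 3×(0.286−0.0424)] / (0.161−0.0424)
   = 9.45 × 1.7732 / 0.1186 = 141.2879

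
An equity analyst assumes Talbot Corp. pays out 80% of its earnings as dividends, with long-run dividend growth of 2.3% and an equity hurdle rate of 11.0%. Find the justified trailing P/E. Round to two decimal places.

9.41

Justified trailing P/E = b(1+g)/(r−g) = 0.80×(1+0.023)/(0.11−0.023) = 9.4069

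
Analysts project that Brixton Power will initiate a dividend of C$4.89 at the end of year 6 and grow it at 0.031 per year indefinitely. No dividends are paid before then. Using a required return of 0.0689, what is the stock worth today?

C$92.47

Deferred-dividend DDM. At t=5 the remaining stream is a growing perpetuity with first payment D_6 = 4.89.
V_5 = D_6/(r−g) = 4.89/(0.0689−0.031) = 129.0237
P₀ = V_5/(1+r)^5 = 129.0237/(1+0.0689)^5 = 92.4665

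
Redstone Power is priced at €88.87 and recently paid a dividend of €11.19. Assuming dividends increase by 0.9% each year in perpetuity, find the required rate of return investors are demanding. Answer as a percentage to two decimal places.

Rearranging the constant-growth DDM: r = D₁/P₀ + g.
D₁ = 11.19 × (1 + 0.009) = 11.2907.
r = 11.2907 / 88.87 + 0.009 = 0.12705 + 0.009 = 0.13605

13.60%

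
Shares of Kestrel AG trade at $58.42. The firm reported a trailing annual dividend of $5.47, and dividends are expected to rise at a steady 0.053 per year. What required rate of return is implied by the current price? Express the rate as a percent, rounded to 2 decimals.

Rearranging the constant-growth DDM: r = D₁/P₀ + g.
D₁ = 5.47 × (1 + 0.053) = 5.7599.
r = 5.7599 / 58.42 + 0.053 = 0.09859 + 0.053 = 0.15159

15.16%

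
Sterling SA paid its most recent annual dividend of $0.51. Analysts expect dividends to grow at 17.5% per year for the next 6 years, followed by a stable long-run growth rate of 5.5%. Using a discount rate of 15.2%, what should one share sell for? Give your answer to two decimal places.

$9.53

Two-stage DDM. Project D₁…D_6 at 0.175, terminal growth 0.055, discount at r = 0.152.
D_1 = 0.5993
D_2 = 0.7041
D_3 = 0.8273
D_4 = 0.9721
D_5 = 1.1422
D_6 = 1.3421
Terminal value at t=6: TV = D_7/(r−g) = 1.4160/(0.152−0.055) = 14.5975
P₀ = 0.5993/(1+0.152)^1 + 0.7041/(1+0.152)^2 + 0.8273/(1+0.152)^3 + 0.9721/(1+0.152)^4 + 1.1422/(1+0.152)^5 + 1.3421/(1+0.152)^6 + 14.5975/(1+0.152)^6 = 9.5265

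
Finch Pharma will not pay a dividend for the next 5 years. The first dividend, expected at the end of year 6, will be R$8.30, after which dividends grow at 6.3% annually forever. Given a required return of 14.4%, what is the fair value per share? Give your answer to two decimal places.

R$52.30

Deferred-dividend DDM. At t=5 the remaining stream is a growing perpetuity with first payment D_6 = 8.30.
V_5 = D_6/(r−g) = 8.30/(0.144−0.063) = 102.4691
P₀ = V_5/(1+r)^5 = 102.4691/(1+0.144)^5 = 52.2953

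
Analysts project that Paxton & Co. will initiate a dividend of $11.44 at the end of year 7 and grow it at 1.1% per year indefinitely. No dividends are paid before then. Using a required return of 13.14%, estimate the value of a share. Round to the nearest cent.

$45.30

Deferred-dividend DDM. At t=6 the remaining stream is a growing perpetuity with first payment D_7 = 11.44.
V_6 = D_7/(r−g) = 11.44/(0.1314−0.011) = 95.0166
P₀ = V_6/(1+r)^6 = 95.0166/(1+0.1314)^6 = 45.3004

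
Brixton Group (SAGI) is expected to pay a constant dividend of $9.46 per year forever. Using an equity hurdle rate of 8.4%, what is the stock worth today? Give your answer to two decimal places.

$112.62

Zero-growth DDM (perpetuity): P₀ = D/r = 9.46 / 0.084 = 112.6190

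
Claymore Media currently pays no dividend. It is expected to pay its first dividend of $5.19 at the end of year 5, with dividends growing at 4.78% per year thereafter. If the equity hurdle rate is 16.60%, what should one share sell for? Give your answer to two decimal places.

Deferred-dividend DDM. At t=4 the remaining stream is a growing perpetuity with first payment D_5 = 5.19.
V_4 = D_5/(r−g) = 5.19/(0.166−0.0478) = 43.9086
P₀ = V_4/(1+r)^4 = 43.9086/(1+0.166)^4 = 23.7550

$23.76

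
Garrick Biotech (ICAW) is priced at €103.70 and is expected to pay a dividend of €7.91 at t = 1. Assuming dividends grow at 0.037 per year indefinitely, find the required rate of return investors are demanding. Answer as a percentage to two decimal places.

Rearranging the constant-growth DDM: r = D₁/P₀ + g.
r = 7.9100 / 103.70 + 0.037 = 0.07628 + 0.037 = 0.11328

11.33%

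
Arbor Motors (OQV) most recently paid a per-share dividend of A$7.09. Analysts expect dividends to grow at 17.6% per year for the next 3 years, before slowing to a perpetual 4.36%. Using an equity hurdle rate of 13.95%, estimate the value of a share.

Two-stage DDM. Project D₁…D_3 at 0.176, terminal growth 0.0436, discount at r = 0.1395.
D_1 = 8.3378
D_2 = 9.8053
D_3 = 11.5310
Terminal value at t=3: TV = D_4/(r−g) = 12.0338/(0.1395−0.0436) = 125.4826
P₀ = 8.3378/(1+0.1395)^1 + 9.8053/(1+0.1395)^2 + 11.5310/(1+0.1395)^3 + 125.4826/(1+0.1395)^3 = 107.4707

A$107.47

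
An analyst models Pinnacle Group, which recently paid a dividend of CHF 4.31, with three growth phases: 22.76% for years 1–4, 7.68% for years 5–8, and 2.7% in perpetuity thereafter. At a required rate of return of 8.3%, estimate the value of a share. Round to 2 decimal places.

Three-stage DDM. Project D₁…D_8; terminal Gordon value at t=8 with g = 0.027; discount at r = 0.083.
D_1 = 5.2910
D_2 = 6.4952
D_3 = 7.9735
D_4 = 9.7882
D_5 = 10.5400
D_6 = 11.3495
D_7 = 12.2211
D_8 = 13.1597
TV_8 = 13.5150/(0.083−0.027) = 241.3389
P₀ = Σ Dₜ/(1+r)ᵗ + TV_8/(1+r)^8 = 179.3980

CHF 179.40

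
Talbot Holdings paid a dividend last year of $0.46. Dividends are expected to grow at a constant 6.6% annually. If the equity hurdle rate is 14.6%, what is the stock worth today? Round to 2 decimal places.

Gordon growth model: P₀ = D₁/(r − g). D₁ = 0.46 × (1 + 0.066) = 0.4904.
P₀ = 0.4904 / (0.146 − 0.066) = 0.4904 / 0.08 = 6.1295

$6.13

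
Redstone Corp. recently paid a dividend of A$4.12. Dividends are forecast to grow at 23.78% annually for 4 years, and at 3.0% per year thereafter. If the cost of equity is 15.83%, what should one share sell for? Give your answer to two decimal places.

A$62.64

Two-stage DDM. Project D₁…D_4 at 0.2378, terminal growth 0.03, discount at r = 0.1583.
D_1 = 5.0997
D_2 = 6.3125
D_3 = 7.8136
D_4 = 9.6716
Terminal value at t=4: TV = D_5/(r−g) = 9.9618/(0.1583−0.03) = 77.6443
P₀ = 5.0997/(1+0.1583)^1 + 6.3125/(1+0.1583)^2 + 7.8136/(1+0.1583)^3 + 9.6716/(1+0.1583)^4 + 77.6443/(1+0.1583)^4 = 62.6432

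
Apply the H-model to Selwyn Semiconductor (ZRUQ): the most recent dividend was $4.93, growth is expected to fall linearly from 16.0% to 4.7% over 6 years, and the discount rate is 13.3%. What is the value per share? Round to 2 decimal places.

H-model: P₀ = D₀[(1+g_L) + H(g_S−g_L)]/(r−g_L), with H = 6/2 = 3.
P₀ = 4.93 × [(1+0.047) + 3×(0.16−0.047)] / (0.133−0.047)
   = 4.93 × 1.3860 / 0.086 = 79.4533

$79.45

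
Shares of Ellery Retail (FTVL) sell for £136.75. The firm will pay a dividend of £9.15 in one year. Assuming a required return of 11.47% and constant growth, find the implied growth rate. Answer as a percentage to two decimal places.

4.78%

From P₀ = D₁/(r − g), the implied growth is g = r − D₁/P₀.
g = 0.1147 − 9.15/136.75 = 0.1147 − 0.06691 = 0.04779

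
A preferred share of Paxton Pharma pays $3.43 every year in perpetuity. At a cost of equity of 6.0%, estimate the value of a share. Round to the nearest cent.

Zero-growth DDM (perpetuity): P₀ = D/r = 3.43 / 0.06 = 57.1667

$57.17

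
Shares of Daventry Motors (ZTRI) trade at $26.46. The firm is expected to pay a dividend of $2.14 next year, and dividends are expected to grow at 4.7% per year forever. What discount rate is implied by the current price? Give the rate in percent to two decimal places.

12.79%

Rearranging the constant-growth DDM: r = D₁/P₀ + g.
r = 2.1400 / 26.46 + 0.047 = 0.08088 + 0.047 = 0.12788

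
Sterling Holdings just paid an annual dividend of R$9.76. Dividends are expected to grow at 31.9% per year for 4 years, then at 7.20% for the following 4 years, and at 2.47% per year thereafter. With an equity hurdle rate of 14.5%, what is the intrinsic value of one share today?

Three-stage DDM. Project D₁…D_8; terminal Gordon value at t=8 with g = 0.0247; discount at r = 0.145.
D_1 = 12.8734
D_2 = 16.9801
D_3 = 22.3967
D_4 = 29.5413
D_5 = 31.6682
D_6 = 33.9483
D_7 = 36.3926
D_8 = 39.0129
TV_8 = 39.9765/(0.145−0.0247) = 332.3068
P₀ = Σ Dₜ/(1+r)ᵗ + TV_8/(1+r)^8 = 227.2553

R$227.26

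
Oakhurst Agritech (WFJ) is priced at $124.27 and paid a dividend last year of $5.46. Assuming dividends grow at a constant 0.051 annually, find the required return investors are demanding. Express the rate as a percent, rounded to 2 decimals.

Rearranging the constant-growth DDM: r = D₁/P₀ + g.
D₁ = 5.46 × (1 + 0.051) = 5.7385.
r = 5.7385 / 124.27 + 0.051 = 0.04618 + 0.051 = 0.09718

9.72%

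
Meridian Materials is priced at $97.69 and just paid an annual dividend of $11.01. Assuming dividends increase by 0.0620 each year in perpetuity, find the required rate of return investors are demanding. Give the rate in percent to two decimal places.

18.17%

Rearranging the constant-growth DDM: r = D₁/P₀ + g.
D₁ = 11.01 × (1 + 0.062) = 11.6926.
r = 11.6926 / 97.69 + 0.062 = 0.11969 + 0.062 = 0.18169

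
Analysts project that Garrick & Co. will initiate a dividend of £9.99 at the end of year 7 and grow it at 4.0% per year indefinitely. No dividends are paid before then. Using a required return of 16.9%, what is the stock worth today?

Deferred-dividend DDM. At t=6 the remaining stream is a growing perpetuity with first payment D_7 = 9.99.
V_6 = D_7/(r−g) = 9.99/(0.169−0.04) = 77.4419
P₀ = V_6/(1+r)^6 = 77.4419/(1+0.169)^6 = 30.3451

£30.35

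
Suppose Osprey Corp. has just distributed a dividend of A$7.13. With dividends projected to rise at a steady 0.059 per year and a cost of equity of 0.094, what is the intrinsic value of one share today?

A$215.73

Gordon growth model: P₀ = D₁/(r − g). D₁ = 7.13 × (1 + 0.059) = 7.5507.
P₀ = 7.5507 / (0.094 − 0.059) = 7.5507 / 0.035 = 215.7334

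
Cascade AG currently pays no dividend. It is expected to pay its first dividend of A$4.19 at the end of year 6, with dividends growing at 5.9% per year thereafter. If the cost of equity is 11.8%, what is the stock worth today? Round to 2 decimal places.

Deferred-dividend DDM. At t=5 the remaining stream is a growing perpetuity with first payment D_6 = 4.19.
V_5 = D_6/(r−g) = 4.19/(0.118−0.059) = 71.0169
P₀ = V_5/(1+r)^5 = 71.0169/(1+0.118)^5 = 40.6587

A$40.66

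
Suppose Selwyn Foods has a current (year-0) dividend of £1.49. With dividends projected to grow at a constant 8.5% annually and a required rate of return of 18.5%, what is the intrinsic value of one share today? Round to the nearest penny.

£16.17

Gordon growth model: P₀ = D₁/(r − g). D₁ = 1.49 × (1 + 0.085) = 1.6166.
P₀ = 1.6166 / (0.185 − 0.085) = 1.6166 / 0.1 = 16.1665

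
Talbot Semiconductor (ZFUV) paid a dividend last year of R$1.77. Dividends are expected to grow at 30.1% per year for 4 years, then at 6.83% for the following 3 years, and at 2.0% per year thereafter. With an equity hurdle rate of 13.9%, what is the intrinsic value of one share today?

Three-stage DDM. Project D₁…D_7; terminal Gordon value at t=7 with g = 0.02; discount at r = 0.139.
D_1 = 2.3028
D_2 = 2.9959
D_3 = 3.8977
D_4 = 5.0709
D_5 = 5.4172
D_6 = 5.7872
D_7 = 6.1825
TV_7 = 6.3061/(0.139−0.02) = 52.9926
P₀ = Σ Dₜ/(1+r)ᵗ + TV_7/(1+r)^7 = 39.2524

R$39.25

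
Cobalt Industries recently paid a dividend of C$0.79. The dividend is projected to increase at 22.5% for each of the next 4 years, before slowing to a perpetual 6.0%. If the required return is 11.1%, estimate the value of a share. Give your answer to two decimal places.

Two-stage DDM. Project D₁…D_4 at 0.225, terminal growth 0.06, discount at r = 0.111.
D_1 = 0.9678
D_2 = 1.1855
D_3 = 1.4522
D_4 = 1.7790
Terminal value at t=4: TV = D_5/(r−g) = 1.8857/(0.111−0.06) = 36.9749
P₀ = 0.9678/(1+0.111)^1 + 1.1855/(1+0.111)^2 + 1.4522/(1+0.111)^3 + 1.7790/(1+0.111)^4 + 36.9749/(1+0.111)^4 = 28.3271

C$28.33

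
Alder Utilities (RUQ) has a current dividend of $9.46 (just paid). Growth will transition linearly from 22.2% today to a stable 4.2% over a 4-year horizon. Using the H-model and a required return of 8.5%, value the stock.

H-model: P₀ = D₀[(1+g_L) + H(g_S−g_L)]/(r−g_L), with H = 4/2 = 2.
P₀ = 9.46 × [(1+0.042) + 2×(0.222−0.042)] / (0.085−0.042)
   = 9.46 × 1.4020 / 0.043 = 308.4400

$308.44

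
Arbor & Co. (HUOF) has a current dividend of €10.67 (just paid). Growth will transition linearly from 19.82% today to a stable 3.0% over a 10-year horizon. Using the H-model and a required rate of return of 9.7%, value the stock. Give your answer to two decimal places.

€297.96

H-model: P₀ = D₀[(1+g_L) + H(g_S−g_L)]/(r−g_L), with H = 10/2 = 5.
P₀ = 10.67 × [(1+0.03) + 5×(0.1982−0.03)] / (0.097−0.03)
   = 10.67 × 1.8710 / 0.067 = 297.9637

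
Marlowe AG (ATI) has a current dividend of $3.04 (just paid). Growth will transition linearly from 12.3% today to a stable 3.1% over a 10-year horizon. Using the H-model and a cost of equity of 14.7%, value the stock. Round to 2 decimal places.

$39.07

H-model: P₀ = D₀[(1+g_L) + H(g_S−g_L)]/(r−g_L), with H = 10/2 = 5.
P₀ = 3.04 × [(1+0.031) + 5×(0.123−0.031)] / (0.147−0.031)
   = 3.04 × 1.4910 / 0.116 = 39.0745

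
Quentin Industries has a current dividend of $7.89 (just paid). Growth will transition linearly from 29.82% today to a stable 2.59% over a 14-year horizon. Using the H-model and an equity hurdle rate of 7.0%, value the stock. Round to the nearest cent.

H-model: P₀ = D₀[(1+g_L) + H(g_S−g_L)]/(r−g_L), with H = 14/2 = 7.
P₀ = 7.89 × [(1+0.0259) + 7×(0.2982−0.0259)] / (0.07−0.0259)
   = 7.89 × 2.9320 / 0.0441 = 524.5687

$524.57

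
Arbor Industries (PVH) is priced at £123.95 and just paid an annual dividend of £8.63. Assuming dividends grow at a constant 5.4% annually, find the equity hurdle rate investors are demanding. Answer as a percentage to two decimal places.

12.74%

Rearranging the constant-growth DDM: r = D₁/P₀ + g.
D₁ = 8.63 × (1 + 0.054) = 9.0960.
r = 9.0960 / 123.95 + 0.054 = 0.07338 + 0.054 = 0.12738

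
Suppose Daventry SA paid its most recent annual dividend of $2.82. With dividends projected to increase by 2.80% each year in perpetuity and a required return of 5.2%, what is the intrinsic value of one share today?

Gordon growth model: P₀ = D₁/(r − g). D₁ = 2.82 × (1 + 0.028) = 2.8990.
P₀ = 2.8990 / (0.052 − 0.028) = 2.8990 / 0.024 = 120.7900

$120.79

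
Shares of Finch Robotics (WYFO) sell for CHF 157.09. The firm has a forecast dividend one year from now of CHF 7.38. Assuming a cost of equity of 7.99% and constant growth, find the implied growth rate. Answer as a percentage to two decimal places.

3.29%

From P₀ = D₁/(r − g), the implied growth is g = r − D₁/P₀.
g = 0.0799 − 7.38/157.09 = 0.0799 − 0.04698 = 0.03292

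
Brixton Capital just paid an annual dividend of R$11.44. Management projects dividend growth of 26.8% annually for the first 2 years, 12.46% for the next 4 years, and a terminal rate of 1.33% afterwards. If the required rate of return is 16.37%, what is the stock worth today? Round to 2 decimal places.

R$155.78

Three-stage DDM. Project D₁…D_6; terminal Gordon value at t=6 with g = 0.0133; discount at r = 0.1637.
D_1 = 14.5059
D_2 = 18.3935
D_3 = 20.6853
D_4 = 23.2627
D_5 = 26.1613
D_6 = 29.4210
TV_6 = 29.8123/(0.1637−0.0133) = 198.2198
P₀ = Σ Dₜ/(1+r)ᵗ + TV_6/(1+r)^6 = 155.7833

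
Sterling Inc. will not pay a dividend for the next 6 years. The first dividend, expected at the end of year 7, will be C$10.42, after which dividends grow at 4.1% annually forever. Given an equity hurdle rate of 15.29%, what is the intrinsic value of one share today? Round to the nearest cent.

Deferred-dividend DDM. At t=6 the remaining stream is a growing perpetuity with first payment D_7 = 10.42.
V_6 = D_7/(r−g) = 10.42/(0.1529−0.041) = 93.1189
P₀ = V_6/(1+r)^6 = 93.1189/(1+0.1529)^6 = 39.6541

C$39.65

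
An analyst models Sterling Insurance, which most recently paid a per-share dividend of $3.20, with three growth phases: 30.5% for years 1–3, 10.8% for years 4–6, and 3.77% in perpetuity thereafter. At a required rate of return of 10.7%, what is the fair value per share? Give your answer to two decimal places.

$107.93

Three-stage DDM. Project D₁…D_6; terminal Gordon value at t=6 with g = 0.0377; discount at r = 0.107.
D_1 = 4.1760
D_2 = 5.4497
D_3 = 7.1118
D_4 = 7.8799
D_5 = 8.7309
D_6 = 9.6739
TV_6 = 10.0386/(0.107−0.0377) = 144.8570
P₀ = Σ Dₜ/(1+r)ᵗ + TV_6/(1+r)^6 = 107.9322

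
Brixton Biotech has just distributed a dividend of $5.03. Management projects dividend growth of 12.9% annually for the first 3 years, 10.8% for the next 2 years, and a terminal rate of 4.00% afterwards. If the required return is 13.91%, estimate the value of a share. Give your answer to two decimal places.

Three-stage DDM. Project D₁…D_5; terminal Gordon value at t=5 with g = 0.04; discount at r = 0.1391.
D_1 = 5.6789
D_2 = 6.4114
D_3 = 7.2385
D_4 = 8.0203
D_5 = 8.8865
TV_5 = 9.2419/(0.1391−0.04) = 93.2586
P₀ = Σ Dₜ/(1+r)ᵗ + TV_5/(1+r)^5 = 72.8485

$72.85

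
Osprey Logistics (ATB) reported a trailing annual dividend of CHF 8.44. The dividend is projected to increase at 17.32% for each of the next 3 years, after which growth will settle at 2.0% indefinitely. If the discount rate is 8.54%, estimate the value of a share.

Two-stage DDM. Project D₁…D_3 at 0.1732, terminal growth 0.02, discount at r = 0.0854.
D_1 = 9.9018
D_2 = 11.6168
D_3 = 13.6288
Terminal value at t=3: TV = D_4/(r−g) = 13.9014/(0.0854−0.02) = 212.5598
P₀ = 9.9018/(1+0.0854)^1 + 11.6168/(1+0.0854)^2 + 13.6288/(1+0.0854)^3 + 212.5598/(1+0.0854)^3 = 195.8726

CHF 195.87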